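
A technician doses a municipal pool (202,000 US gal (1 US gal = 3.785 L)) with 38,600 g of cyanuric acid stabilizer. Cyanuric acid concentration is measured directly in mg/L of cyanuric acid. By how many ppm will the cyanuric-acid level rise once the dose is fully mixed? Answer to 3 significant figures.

50.5 ppm

Volume: 202,000 US gal × 3.785 L/gal = 764,570 L.
Rise: 38,600 g / 764,570 L × 1000 = 50.49 mg/L.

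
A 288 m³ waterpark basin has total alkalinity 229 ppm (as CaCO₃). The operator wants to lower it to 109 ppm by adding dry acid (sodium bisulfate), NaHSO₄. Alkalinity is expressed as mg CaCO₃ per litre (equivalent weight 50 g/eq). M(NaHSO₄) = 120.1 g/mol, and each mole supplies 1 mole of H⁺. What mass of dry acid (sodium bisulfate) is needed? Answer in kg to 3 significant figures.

83.0 kg

Volume: 288 m³ = 288,000 L.
Alkalinity to neutralize: (229 − 109) = 120 mg/L as CaCO₃ × 288,000 L = 34,560 g as CaCO₃.
Equivalents of H⁺ required: 34,560 ÷ 50 g/eq = 691.2 eq = 691.2 mol NaHSO₄.
Mass of NaHSO₄: 691.2 × 120.1 = 83,010 g.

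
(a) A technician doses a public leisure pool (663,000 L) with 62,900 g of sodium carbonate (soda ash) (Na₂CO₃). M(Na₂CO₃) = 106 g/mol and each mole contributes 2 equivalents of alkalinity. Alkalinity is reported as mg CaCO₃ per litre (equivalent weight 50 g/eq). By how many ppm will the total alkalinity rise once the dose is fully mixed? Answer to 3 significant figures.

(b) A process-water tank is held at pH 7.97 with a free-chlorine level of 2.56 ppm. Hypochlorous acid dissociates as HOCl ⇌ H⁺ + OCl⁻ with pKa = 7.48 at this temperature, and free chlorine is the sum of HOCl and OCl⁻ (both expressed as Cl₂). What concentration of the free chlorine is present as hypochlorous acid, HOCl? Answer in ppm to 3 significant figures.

(a) 89.5 ppm; (b) 0.626 ppm

(a) Moles of Na₂CO₃: 62,900 g ÷ 106 g/mol = 593.4 mol → 1187 eq of alkalinity.
(a) As CaCO₃: 1187 eq × 50 g/eq = 59,340 g.
(a) Rise: 59,340 g / 663,000 L × 1000 = 89.5 mg/L.

(b) [OCl⁻]/[HOCl] = 10^(pH − pKa) = 10^(7.97 − 7.48) = 10^0.49 = 3.09.
(b) Fraction as HOCl = 1 / (1 + 3.09) = 0.2445.
(b) HOCl = 0.2445 × 2.56 ppm = 0.6259 ppm.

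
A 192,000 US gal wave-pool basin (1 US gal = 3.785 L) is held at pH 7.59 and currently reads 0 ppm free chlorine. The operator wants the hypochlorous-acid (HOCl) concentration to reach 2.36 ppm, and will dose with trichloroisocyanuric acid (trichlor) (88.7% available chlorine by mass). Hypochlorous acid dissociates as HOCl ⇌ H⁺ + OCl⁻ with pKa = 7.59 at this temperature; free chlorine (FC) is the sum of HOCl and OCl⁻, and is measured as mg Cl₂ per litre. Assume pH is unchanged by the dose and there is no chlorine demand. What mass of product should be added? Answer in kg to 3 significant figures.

Volume: 192,000 US gal × 3.785 L/gal = 726,720 L.
[OCl⁻]/[HOCl] = 10^(pH − pKa) = 10^(7.59 − 7.59) = 1; fraction as HOCl = 1/(1 + 1) = 0.5.
Free chlorine required for 2.36 ppm HOCl: 2.36 / 0.5 = 4.72 ppm.
FC to add: 4.72 − 0 = 4.72 mg/L as Cl₂.
Cl₂ equivalent: 4.72 mg/L × 726,720 L = 3430 g.
Product at 88.7% available Cl: 3430 / 0.887 = 3867 g.

3.87 kg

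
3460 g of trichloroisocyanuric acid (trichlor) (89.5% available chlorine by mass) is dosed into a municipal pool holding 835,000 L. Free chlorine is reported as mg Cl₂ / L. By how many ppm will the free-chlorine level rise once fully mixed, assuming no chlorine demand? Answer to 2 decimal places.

Available chlorine delivered: 3460 g × 0.895 = 3097 g as Cl₂.
Concentration rise: 3097 g / 835,000 L = 3.709 mg/L = 3.71 ppm.

3.71 ppm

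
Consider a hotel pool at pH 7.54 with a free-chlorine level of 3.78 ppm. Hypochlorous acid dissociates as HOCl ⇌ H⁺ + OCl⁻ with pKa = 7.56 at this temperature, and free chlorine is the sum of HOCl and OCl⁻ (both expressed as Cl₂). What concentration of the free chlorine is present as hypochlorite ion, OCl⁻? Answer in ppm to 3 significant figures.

1.85 ppm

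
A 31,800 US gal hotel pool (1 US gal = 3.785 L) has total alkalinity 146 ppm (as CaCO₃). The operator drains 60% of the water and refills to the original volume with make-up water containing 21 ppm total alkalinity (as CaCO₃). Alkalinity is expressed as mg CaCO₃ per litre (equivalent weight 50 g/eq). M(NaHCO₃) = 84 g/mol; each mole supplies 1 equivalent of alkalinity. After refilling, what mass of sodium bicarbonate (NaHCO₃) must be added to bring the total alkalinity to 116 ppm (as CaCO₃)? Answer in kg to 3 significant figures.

9.10 kg

Volume: 31,800 US gal × 3.785 L/gal = 120,363 L.
After draining 60% and refilling: 146 × 0.40 + 21 × 0.60 = 71 ppm.
Deficit to target: 116 − 71 = 45 mg/L.
As CaCO₃: 45 mg/L × 120,363 L = 5416 g; ÷ 50 g/eq ÷ 1 = 108.3 mol NaHCO₃.
Mass: 108.3 × 84 = 9099 g.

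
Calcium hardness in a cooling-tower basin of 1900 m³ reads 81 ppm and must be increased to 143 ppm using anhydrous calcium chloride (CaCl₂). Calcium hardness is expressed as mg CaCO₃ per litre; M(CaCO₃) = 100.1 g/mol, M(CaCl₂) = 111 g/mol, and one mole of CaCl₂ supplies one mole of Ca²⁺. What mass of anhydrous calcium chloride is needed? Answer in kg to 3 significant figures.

131 kg

Volume: 1900 m³ = 1,900,000 L.
Hardness to add: (143 − 81) = 62 mg/L as CaCO₃ × 1,900,000 L = 117,800 g as CaCO₃.
Moles of Ca²⁺ (1 mol Ca²⁺ ≡ 1 mol CaCO₃): 117,800 / 100.1 g/mol = 1177 mol.
Mass of CaCl₂: 1177 × 111 = 130,600 g.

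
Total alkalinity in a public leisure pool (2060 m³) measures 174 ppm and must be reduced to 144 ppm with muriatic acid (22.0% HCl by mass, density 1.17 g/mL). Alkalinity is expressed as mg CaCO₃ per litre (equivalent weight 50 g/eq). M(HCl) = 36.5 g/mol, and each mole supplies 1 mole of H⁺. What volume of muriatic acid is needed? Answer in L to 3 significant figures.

Volume: 2060 m³ = 2,060,000 L.
Alkalinity to neutralize: (174 − 144) = 30 mg/L as CaCO₃ × 2,060,000 L = 61,800 g as CaCO₃.
Equivalents of H⁺ required: 61,800 ÷ 50 g/eq = 1236 eq = 1236 mol HCl.
Mass of HCl: 1236 × 36.5 = 45,110 g.
Mass of 22.0% solution: 45,110 / 0.22 = 205,100 g.
Volume: 205,100 g ÷ 1.17 g/mL = 175,300 mL.

175 L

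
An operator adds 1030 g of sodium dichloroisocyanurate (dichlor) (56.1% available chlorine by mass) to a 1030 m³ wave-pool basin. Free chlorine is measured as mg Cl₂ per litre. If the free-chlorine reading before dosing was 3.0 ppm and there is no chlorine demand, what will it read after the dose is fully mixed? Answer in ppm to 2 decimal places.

Volume: 1030 m³ = 1,030,000 L.
Available chlorine delivered: 1030 g × 0.561 = 577.8 g as Cl₂.
Concentration rise: 577.8 g / 1,030,000 L = 0.561 mg/L = 0.56 ppm.
Final FC: 3.0 + 0.56 = 3.56 ppm.

3.56 ppm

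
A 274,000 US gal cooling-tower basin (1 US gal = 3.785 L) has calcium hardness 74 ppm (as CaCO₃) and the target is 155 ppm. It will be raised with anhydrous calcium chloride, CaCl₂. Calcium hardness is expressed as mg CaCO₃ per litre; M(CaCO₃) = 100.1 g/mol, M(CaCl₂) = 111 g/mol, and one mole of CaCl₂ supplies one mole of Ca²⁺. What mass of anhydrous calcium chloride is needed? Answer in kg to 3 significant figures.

93.2 kg

Volume: 274,000 US gal × 3.785 L/gal = 1,037,090 L.
Hardness to add: (155 − 74) = 81 mg/L as CaCO₃ × 1,037,090 L = 84,000 g as CaCO₃.
Moles of Ca²⁺ (1 mol Ca²⁺ ≡ 1 mol CaCO₃): 84,000 / 100.1 g/mol = 839.2 mol.
Mass of CaCl₂: 839.2 × 111 = 93,150 g.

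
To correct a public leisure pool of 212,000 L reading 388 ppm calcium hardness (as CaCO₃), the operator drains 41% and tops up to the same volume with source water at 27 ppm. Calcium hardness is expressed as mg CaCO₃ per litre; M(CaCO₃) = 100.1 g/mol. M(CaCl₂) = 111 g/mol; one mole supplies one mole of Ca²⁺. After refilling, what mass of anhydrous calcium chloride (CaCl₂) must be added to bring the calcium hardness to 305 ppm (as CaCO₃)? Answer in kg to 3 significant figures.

15.3 kg

After draining 41% and refilling: 388 × 0.59 + 27 × 0.41 = 239.99 ppm.
Deficit to target: 305 − 239.99 = 65.01 mg/L.
As CaCO₃: 65.01 mg/L × 212,000 L = 13,780 g; ÷ 100.1 = 137.7 mol Ca²⁺.
Mass: 137.7 × 111 = 15,280 g.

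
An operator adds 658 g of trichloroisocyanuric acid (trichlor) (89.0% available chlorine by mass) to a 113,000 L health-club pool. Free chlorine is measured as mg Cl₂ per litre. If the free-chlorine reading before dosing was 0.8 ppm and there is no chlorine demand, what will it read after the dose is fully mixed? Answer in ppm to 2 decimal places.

Available chlorine delivered: 658 g × 0.89 = 585.6 g as Cl₂.
Concentration rise: 585.6 g / 113,000 L = 5.182 mg/L = 5.18 ppm.
Final FC: 0.8 + 5.18 = 5.98 ppm.

5.98 ppm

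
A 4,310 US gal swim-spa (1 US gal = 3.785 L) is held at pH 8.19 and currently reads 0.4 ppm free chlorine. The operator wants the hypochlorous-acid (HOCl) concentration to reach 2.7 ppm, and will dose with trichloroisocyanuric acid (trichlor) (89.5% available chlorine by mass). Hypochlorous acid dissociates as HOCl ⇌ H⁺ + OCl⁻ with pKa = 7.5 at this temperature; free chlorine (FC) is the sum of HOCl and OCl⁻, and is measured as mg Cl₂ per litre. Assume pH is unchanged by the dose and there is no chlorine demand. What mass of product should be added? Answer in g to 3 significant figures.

283 g

Volume: 4,310 US gal × 3.785 L/gal = 16,313 L.
[OCl⁻]/[HOCl] = 10^(pH − pKa) = 10^(8.19 − 7.5) = 4.898; fraction as HOCl = 1/(1 + 4.898) = 0.1696.
Free chlorine required for 2.7 ppm HOCl: 2.7 / 0.1696 = 15.92 ppm.
FC to add: 15.92 − 0.4 = 15.52 mg/L as Cl₂.
Cl₂ equivalent: 15.52 mg/L × 16,313 L = 253.2 g.
Product at 89.5% available Cl: 253.2 / 0.895 = 283 g.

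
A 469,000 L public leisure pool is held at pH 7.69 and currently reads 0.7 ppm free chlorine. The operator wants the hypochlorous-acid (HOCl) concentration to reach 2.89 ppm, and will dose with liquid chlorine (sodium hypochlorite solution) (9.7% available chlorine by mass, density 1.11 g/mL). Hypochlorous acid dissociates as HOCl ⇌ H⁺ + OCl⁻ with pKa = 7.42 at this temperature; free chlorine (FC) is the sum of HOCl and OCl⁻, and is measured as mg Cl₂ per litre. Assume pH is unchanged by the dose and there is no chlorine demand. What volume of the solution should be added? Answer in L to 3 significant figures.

[OCl⁻]/[HOCl] = 10^(pH − pKa) = 10^(7.69 − 7.42) = 1.862; fraction as HOCl = 1/(1 + 1.862) = 0.3494.
Free chlorine required for 2.89 ppm HOCl: 2.89 / 0.3494 = 8.271 ppm.
FC to add: 8.271 − 0.7 = 7.571 mg/L as Cl₂.
Cl₂ equivalent: 7.571 mg/L × 469,000 L = 3551 g.
Product at 9.7% available Cl: 3551 / 0.097 = 36,610 g.
Volume: 36,610 g ÷ 1.11 g/mL = 32,980 mL.

33.0 L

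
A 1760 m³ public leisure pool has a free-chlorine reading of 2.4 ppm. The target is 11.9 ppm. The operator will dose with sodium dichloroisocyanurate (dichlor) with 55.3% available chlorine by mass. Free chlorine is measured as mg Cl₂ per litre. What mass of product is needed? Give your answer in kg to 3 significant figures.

Volume: 1760 m³ = 1,760,000 L.
Chlorine deficit: 11.9 − 2.4 = 9.5 ppm = 9.5 mg/L as Cl₂.
Cl₂ equivalent needed: 9.5 mg/L × 1,760,000 L = 16,720,000 mg = 16,720 g.
Product at 55.3% available chlorine: 16,720 / 0.553 = 30,240 g.

30.2 kg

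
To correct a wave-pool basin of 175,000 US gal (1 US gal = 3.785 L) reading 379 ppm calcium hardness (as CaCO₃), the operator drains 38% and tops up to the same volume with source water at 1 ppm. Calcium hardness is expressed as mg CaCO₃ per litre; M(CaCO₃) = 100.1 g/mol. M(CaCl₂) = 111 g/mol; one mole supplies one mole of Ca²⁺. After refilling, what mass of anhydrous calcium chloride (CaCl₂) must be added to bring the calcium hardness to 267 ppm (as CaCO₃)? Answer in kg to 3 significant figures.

Volume: 175,000 US gal × 3.785 L/gal = 662,375 L.
After draining 38% and refilling: 379 × 0.62 + 1 × 0.38 = 235.36 ppm.
Deficit to target: 267 − 235.36 = 31.64 mg/L.
As CaCO₃: 31.64 mg/L × 662,375 L = 20,960 g; ÷ 100.1 = 209.4 mol Ca²⁺.
Mass: 209.4 × 111 = 23,240 g.

23.2 kg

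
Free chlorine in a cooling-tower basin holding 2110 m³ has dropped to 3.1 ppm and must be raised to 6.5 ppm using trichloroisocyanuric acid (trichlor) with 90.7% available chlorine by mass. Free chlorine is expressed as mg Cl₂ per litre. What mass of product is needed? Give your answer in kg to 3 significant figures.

7.91 kg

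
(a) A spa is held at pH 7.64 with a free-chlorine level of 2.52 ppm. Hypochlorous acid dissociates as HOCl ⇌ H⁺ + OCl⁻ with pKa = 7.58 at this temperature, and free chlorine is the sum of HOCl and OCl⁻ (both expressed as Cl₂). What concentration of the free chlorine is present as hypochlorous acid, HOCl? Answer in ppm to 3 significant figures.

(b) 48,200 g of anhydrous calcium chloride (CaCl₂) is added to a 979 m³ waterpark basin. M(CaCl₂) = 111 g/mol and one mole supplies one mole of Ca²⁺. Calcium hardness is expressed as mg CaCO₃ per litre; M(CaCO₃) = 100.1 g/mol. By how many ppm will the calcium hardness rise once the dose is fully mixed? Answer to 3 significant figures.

(a) [OCl⁻]/[HOCl] = 10^(pH − pKa) = 10^(7.64 − 7.58) = 10^0.06 = 1.148.
(a) Fraction as HOCl = 1 / (1 + 1.148) = 0.4655.
(a) HOCl = 0.4655 × 2.52 ppm = 1.173 ppm.

(b) Volume: 979 m³ = 979,000 L.
(b) Moles of Ca²⁺: 48,200 g ÷ 111 g/mol = 434.2 mol.
(b) As CaCO₃: 434.2 mol × 100.1 g/mol = 43,470 g.
(b) Rise: 43,470 g / 979,000 L × 1000 = 44.4 mg/L.

(a) 1.17 ppm; (b) 44.4 ppm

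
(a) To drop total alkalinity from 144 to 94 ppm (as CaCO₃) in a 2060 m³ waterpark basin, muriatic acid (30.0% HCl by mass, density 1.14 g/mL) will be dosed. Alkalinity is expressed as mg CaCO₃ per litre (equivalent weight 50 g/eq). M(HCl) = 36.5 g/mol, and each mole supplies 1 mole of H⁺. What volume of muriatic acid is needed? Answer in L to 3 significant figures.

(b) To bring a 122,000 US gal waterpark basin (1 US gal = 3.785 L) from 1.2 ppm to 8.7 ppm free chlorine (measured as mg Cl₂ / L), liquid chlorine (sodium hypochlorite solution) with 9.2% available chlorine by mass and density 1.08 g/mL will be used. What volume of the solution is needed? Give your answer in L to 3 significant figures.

(a) Volume: 2060 m³ = 2,060,000 L.
(a) Alkalinity to neutralize: (144 − 94) = 50 mg/L as CaCO₃ × 2,060,000 L = 103,000 g as CaCO₃.
(a) Equivalents of H⁺ required: 103,000 ÷ 50 g/eq = 2060 eq = 2060 mol HCl.
(a) Mass of HCl: 2060 × 36.5 = 75,190 g.
(a) Mass of 30.0% solution: 75,190 / 0.3 = 250,600 g.
(a) Volume: 250,600 g ÷ 1.14 g/mL = 219,900 mL.

(b) Volume: 122,000 US gal × 3.785 L/gal = 461,770 L.
(b) Chlorine deficit: 8.7 − 1.2 = 7.5 ppm = 7.5 mg/L as Cl₂.
(b) Cl₂ equivalent needed: 7.5 mg/L × 461,770 L = 3,463,000 mg = 3463 g.
(b) Product at 9.2% available chlorine: 3463 / 0.092 = 37,640 g.
(b) Volume at density 1.08 g/mL: 37,640 g ÷ 1.08 g/mL = 34,860 mL.

(a) 220 L; (b) 34.9 L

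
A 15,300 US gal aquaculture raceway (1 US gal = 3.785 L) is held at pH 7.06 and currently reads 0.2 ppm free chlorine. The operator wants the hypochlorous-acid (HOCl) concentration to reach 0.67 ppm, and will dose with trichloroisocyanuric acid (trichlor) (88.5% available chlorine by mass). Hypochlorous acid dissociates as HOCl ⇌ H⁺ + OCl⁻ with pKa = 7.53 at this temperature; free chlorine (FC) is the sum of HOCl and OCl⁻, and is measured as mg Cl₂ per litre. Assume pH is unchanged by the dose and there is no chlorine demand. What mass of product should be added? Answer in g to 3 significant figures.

45.6 g

Volume: 15,300 US gal × 3.785 L/gal = 57,910 L.
[OCl⁻]/[HOCl] = 10^(pH − pKa) = 10^(7.06 − 7.53) = 0.3388; fraction as HOCl = 1/(1 + 0.3388) = 0.7469.
Free chlorine required for 0.67 ppm HOCl: 0.67 / 0.7469 = 0.897 ppm.
FC to add: 0.897 − 0.2 = 0.697 mg/L as Cl₂.
Cl₂ equivalent: 0.697 mg/L × 57,910 L = 40.37 g.
Product at 88.5% available Cl: 40.37 / 0.885 = 45.61 g.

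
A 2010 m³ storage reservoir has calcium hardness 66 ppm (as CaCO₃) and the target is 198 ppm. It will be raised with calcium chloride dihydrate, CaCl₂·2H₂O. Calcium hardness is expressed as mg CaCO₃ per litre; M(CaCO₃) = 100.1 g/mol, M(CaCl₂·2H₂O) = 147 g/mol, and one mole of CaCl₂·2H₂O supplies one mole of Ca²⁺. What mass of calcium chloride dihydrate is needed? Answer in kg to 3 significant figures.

390 kg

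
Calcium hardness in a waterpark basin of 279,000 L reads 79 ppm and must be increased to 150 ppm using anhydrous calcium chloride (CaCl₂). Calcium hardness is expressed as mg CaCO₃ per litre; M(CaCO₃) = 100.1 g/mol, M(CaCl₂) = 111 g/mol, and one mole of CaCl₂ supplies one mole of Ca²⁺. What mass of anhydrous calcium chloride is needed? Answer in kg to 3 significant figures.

Hardness to add: (150 − 79) = 71 mg/L as CaCO₃ × 279,000 L = 19,810 g as CaCO₃.
Moles of Ca²⁺ (1 mol Ca²⁺ ≡ 1 mol CaCO₃): 19,810 / 100.1 g/mol = 197.9 mol.
Mass of CaCl₂: 197.9 × 111 = 21,970 g.

22.0 kg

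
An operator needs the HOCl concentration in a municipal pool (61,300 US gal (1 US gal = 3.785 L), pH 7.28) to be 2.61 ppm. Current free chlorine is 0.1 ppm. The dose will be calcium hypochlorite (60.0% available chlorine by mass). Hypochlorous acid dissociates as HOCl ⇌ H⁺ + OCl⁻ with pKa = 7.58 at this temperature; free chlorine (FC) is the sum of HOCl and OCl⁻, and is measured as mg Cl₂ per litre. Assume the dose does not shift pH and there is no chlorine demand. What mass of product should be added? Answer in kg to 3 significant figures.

1.48 kg

Volume: 61,300 US gal × 3.785 L/gal = 232,020 L.
[OCl⁻]/[HOCl] = 10^(pH − pKa) = 10^(7.28 − 7.58) = 0.5012; fraction as HOCl = 1/(1 + 0.5012) = 0.6661.
Free chlorine required for 2.61 ppm HOCl: 2.61 / 0.6661 = 3.918 ppm.
FC to add: 3.918 − 0.1 = 3.818 mg/L as Cl₂.
Cl₂ equivalent: 3.818 mg/L × 232,020 L = 885.9 g.
Product at 60.0% available Cl: 885.9 / 0.6 = 1476 g.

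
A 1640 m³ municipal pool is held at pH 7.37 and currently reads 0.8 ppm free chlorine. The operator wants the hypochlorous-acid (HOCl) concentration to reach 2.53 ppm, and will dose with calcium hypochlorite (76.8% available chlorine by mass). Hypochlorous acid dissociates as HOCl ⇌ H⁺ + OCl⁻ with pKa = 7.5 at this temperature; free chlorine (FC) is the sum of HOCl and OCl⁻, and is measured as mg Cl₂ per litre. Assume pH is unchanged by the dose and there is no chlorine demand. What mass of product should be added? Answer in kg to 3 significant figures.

7.70 kg

Volume: 1640 m³ = 1,640,000 L.
[OCl⁻]/[HOCl] = 10^(pH − pKa) = 10^(7.37 − 7.5) = 0.7413; fraction as HOCl = 1/(1 + 0.7413) = 0.5743.
Free chlorine required for 2.53 ppm HOCl: 2.53 / 0.5743 = 4.406 ppm.
FC to add: 4.406 − 0.8 = 3.606 mg/L as Cl₂.
Cl₂ equivalent: 3.606 mg/L × 1,640,000 L = 5913 g.
Product at 76.8% available Cl: 5913 / 0.768 = 7699 g.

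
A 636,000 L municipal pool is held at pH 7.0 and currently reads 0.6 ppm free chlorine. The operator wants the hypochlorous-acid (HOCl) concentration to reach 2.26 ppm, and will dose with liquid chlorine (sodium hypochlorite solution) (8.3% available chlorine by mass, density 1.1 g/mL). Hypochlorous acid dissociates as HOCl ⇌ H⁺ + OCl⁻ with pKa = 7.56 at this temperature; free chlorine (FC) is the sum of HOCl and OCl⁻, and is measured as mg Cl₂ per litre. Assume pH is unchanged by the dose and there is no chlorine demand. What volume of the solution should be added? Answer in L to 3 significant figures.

[OCl⁻]/[HOCl] = 10^(pH − pKa) = 10^(7.0 − 7.56) = 0.2754; fraction as HOCl = 1/(1 + 0.2754) = 0.7841.
Free chlorine required for 2.26 ppm HOCl: 2.26 / 0.7841 = 2.882 ppm.
FC to add: 2.882 − 0.6 = 2.282 mg/L as Cl₂.
Cl₂ equivalent: 2.282 mg/L × 636,000 L = 1452 g.
Product at 8.3% available Cl: 1452 / 0.083 = 17,490 g.
Volume: 17,490 g ÷ 1.1 g/mL = 15,900 mL.

15.9 L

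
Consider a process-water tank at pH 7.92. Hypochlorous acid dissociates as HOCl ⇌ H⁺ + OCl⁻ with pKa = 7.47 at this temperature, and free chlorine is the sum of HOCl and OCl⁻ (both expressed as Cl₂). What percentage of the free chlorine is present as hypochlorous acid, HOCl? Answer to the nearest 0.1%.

[OCl⁻]/[HOCl] = 10^(pH − pKa) = 10^(7.92 − 7.47) = 10^0.45 = 2.818.
Fraction as HOCl = 1 / (1 + 2.818) = 0.2619.

26.2%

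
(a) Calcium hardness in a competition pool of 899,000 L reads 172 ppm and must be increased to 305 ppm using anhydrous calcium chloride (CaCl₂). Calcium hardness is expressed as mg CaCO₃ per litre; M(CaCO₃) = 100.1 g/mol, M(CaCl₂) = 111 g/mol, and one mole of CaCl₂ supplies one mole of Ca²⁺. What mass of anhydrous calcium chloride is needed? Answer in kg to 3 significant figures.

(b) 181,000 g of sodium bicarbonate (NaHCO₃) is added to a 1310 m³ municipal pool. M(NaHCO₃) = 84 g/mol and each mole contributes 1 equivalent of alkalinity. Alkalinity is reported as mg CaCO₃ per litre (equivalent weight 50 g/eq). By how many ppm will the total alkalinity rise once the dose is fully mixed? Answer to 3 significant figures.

(a) Hardness to add: (305 − 172) = 133 mg/L as CaCO₃ × 899,000 L = 119,600 g as CaCO₃.
(a) Moles of Ca²⁺ (1 mol Ca²⁺ ≡ 1 mol CaCO₃): 119,600 / 100.1 g/mol = 1194 mol.
(a) Mass of CaCl₂: 1194 × 111 = 132,600 g.

(b) Volume: 1310 m³ = 1,310,000 L.
(b) Moles of NaHCO₃: 181,000 g ÷ 84 g/mol = 2155 mol → 2155 eq of alkalinity.
(b) As CaCO₃: 2155 eq × 50 g/eq = 107,700 g.
(b) Rise: 107,700 g / 1,310,000 L × 1000 = 82.24 mg/L.

(a) 133 kg; (b) 82.2 ppm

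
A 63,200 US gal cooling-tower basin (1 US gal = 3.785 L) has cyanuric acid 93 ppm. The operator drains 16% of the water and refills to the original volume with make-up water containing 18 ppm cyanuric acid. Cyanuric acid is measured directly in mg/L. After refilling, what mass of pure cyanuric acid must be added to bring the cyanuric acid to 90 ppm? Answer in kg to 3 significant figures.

2.15 kg

Volume: 63,200 US gal × 3.785 L/gal = 239,212 L.
After draining 16% and refilling: 93 × 0.84 + 18 × 0.16 = 81 ppm.
Deficit to target: 90 − 81 = 9 mg/L.
Mass: 9 mg/L × 239,212 L = 2153 g cyanuric acid.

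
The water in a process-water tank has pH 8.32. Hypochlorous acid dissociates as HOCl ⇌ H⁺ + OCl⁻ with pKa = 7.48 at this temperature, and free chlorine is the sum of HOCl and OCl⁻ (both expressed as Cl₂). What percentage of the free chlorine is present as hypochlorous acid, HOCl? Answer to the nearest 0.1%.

12.6%

[OCl⁻]/[HOCl] = 10^(pH − pKa) = 10^(8.32 − 7.48) = 10^0.84 = 6.918.
Fraction as HOCl = 1 / (1 + 6.918) = 0.1263.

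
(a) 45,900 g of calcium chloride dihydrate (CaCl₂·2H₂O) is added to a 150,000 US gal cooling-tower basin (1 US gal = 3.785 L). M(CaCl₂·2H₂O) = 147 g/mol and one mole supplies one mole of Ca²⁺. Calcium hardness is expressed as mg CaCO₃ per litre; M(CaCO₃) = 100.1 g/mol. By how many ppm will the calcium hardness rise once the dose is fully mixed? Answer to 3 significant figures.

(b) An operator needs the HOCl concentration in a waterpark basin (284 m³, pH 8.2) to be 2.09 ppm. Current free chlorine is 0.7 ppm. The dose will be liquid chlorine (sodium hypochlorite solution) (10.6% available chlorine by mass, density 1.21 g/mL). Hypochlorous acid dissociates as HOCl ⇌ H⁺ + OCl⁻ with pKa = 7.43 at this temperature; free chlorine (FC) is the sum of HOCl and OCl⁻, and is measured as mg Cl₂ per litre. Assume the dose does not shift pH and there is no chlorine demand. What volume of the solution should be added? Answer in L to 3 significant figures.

(a) 55.1 ppm; (b) 30.3 L

(a) Volume: 150,000 US gal × 3.785 L/gal = 567,750 L.
(a) Moles of Ca²⁺: 45,900 g ÷ 147 g/mol = 312.2 mol.
(a) As CaCO₃: 312.2 mol × 100.1 g/mol = 31,260 g.
(a) Rise: 31,260 g / 567,750 L × 1000 = 55.05 mg/L.

(b) Volume: 284 m³ = 284,000 L.
(b) [OCl⁻]/[HOCl] = 10^(pH − pKa) = 10^(8.2 − 7.43) = 5.888; fraction as HOCl = 1/(1 + 5.888) = 0.1452.
(b) Free chlorine required for 2.09 ppm HOCl: 2.09 / 0.1452 = 14.4 ppm.
(b) FC to add: 14.4 − 0.7 = 13.7 mg/L as Cl₂.
(b) Cl₂ equivalent: 13.7 mg/L × 284,000 L = 3890 g.
(b) Product at 10.6% available Cl: 3890 / 0.106 = 36,700 g.
(b) Volume: 36,700 g ÷ 1.21 g/mL = 30,330 mL.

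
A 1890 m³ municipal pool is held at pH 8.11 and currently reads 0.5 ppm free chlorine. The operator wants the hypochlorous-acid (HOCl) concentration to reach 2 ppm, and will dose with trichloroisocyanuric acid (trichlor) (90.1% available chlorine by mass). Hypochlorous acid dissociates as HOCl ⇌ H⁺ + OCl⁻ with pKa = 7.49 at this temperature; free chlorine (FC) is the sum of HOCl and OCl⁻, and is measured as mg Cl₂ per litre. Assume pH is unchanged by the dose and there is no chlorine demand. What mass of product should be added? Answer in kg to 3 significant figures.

20.6 kg

Volume: 1890 m³ = 1,890,000 L.
[OCl⁻]/[HOCl] = 10^(pH − pKa) = 10^(8.11 − 7.49) = 4.169; fraction as HOCl = 1/(1 + 4.169) = 0.1935.
Free chlorine required for 2 ppm HOCl: 2 / 0.1935 = 10.34 ppm.
FC to add: 10.34 − 0.5 = 9.837 mg/L as Cl₂.
Cl₂ equivalent: 9.837 mg/L × 1,890,000 L = 18,590 g.
Product at 90.1% available Cl: 18,590 / 0.901 = 20,640 g.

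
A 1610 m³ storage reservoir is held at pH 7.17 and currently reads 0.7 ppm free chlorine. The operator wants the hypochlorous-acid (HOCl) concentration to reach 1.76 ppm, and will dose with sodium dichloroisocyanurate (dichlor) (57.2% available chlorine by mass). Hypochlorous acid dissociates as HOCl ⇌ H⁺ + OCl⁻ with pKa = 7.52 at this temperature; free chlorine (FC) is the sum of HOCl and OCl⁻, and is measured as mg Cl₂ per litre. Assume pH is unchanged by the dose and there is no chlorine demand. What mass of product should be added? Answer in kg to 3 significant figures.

5.20 kg

Volume: 1610 m³ = 1,610,000 L.
[OCl⁻]/[HOCl] = 10^(pH − pKa) = 10^(7.17 − 7.52) = 0.4467; fraction as HOCl = 1/(1 + 0.4467) = 0.6912.
Free chlorine required for 1.76 ppm HOCl: 1.76 / 0.6912 = 2.546 ppm.
FC to add: 2.546 − 0.7 = 1.846 mg/L as Cl₂.
Cl₂ equivalent: 1.846 mg/L × 1,610,000 L = 2972 g.
Product at 57.2% available Cl: 2972 / 0.572 = 5196 g.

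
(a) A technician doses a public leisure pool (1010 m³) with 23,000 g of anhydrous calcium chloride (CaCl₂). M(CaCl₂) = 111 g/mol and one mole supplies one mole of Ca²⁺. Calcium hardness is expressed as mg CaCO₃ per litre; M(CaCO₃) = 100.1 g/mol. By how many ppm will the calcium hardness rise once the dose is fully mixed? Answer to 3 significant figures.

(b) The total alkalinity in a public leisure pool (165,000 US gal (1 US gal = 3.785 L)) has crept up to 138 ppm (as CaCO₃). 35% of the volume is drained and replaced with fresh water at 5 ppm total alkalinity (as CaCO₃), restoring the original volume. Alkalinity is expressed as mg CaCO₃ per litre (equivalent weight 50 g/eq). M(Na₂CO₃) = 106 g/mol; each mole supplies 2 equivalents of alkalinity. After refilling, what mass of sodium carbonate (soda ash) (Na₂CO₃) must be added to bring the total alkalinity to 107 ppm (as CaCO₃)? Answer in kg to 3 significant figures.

(a) 20.5 ppm; (b) 10.3 kg

(a) Volume: 1010 m³ = 1,010,000 L.
(a) Moles of Ca²⁺: 23,000 g ÷ 111 g/mol = 207.2 mol.
(a) As CaCO₃: 207.2 mol × 100.1 g/mol = 20,740 g.
(a) Rise: 20,740 g / 1,010,000 L × 1000 = 20.54 mg/L.

(b) Volume: 165,000 US gal × 3.785 L/gal = 624,525 L.
(b) After draining 35% and refilling: 138 × 0.65 + 5 × 0.35 = 91.45 ppm.
(b) Deficit to target: 107 − 91.45 = 15.55 mg/L.
(b) As CaCO₃: 15.55 mg/L × 624,525 L = 9711 g; ÷ 50 g/eq ÷ 2 = 97.11 mol Na₂CO₃.
(b) Mass: 97.11 × 106 = 10,290 g.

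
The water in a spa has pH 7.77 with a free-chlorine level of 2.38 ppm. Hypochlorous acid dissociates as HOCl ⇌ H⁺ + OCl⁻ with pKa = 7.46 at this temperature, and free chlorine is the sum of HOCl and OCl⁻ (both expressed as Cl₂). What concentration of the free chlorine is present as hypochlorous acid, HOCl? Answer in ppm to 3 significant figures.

0.782 ppm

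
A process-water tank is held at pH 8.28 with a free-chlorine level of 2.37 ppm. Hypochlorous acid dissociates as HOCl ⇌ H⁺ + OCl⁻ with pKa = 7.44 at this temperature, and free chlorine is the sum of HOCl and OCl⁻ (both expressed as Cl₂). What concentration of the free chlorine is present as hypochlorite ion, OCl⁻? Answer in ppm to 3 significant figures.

[OCl⁻]/[HOCl] = 10^(pH − pKa) = 10^(8.28 − 7.44) = 10^0.84 = 6.918.
Fraction as HOCl = 1 / (1 + 6.918) = 0.1263.
OCl⁻ = (1 − 0.1263) × 2.37 ppm = 2.071 ppm.

2.07 ppm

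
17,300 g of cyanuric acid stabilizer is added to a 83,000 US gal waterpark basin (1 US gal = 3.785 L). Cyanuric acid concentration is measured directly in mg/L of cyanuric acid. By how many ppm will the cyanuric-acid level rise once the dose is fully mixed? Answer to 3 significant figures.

55.1 ppm

Volume: 83,000 US gal × 3.785 L/gal = 314,155 L.
Rise: 17,300 g / 314,155 L × 1000 = 55.07 mg/L.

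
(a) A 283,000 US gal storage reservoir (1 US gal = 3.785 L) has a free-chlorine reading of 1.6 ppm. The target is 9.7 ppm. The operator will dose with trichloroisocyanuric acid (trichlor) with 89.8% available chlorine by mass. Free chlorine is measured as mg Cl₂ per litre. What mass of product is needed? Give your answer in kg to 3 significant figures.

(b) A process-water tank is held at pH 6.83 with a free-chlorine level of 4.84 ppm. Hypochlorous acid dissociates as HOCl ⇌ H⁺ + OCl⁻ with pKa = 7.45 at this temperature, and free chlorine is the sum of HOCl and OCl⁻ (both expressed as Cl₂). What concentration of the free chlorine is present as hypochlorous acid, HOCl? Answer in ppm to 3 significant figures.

(a) Volume: 283,000 US gal × 3.785 L/gal = 1,071,155 L.
(a) Chlorine deficit: 9.7 − 1.6 = 8.1 ppm = 8.1 mg/L as Cl₂.
(a) Cl₂ equivalent needed: 8.1 mg/L × 1,071,155 L = 8,676,000 mg = 8676 g.
(a) Product at 89.8% available chlorine: 8676 / 0.898 = 9662 g.

(b) [OCl⁻]/[HOCl] = 10^(pH − pKa) = 10^(6.83 − 7.45) = 10^-0.62 = 0.2399.
(b) Fraction as HOCl = 1 / (1 + 0.2399) = 0.8065.
(b) HOCl = 0.8065 × 4.84 ppm = 3.904 ppm.

(a) 9.66 kg; (b) 3.90 ppm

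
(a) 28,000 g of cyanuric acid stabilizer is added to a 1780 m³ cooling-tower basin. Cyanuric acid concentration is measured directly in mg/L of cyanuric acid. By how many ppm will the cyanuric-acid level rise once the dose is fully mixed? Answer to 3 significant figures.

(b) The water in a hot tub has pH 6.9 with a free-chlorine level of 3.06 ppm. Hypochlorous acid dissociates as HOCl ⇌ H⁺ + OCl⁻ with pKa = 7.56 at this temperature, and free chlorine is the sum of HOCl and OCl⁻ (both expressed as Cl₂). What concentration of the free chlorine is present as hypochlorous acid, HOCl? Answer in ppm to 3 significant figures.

(a) 15.7 ppm; (b) 2.51 ppm

(a) Volume: 1780 m³ = 1,780,000 L.
(a) Rise: 28,000 g / 1,780,000 L × 1000 = 15.73 mg/L.

(b) [OCl⁻]/[HOCl] = 10^(pH − pKa) = 10^(6.9 − 7.56) = 10^-0.66 = 0.2188.
(b) Fraction as HOCl = 1 / (1 + 0.2188) = 0.8205.
(b) HOCl = 0.8205 × 3.06 ppm = 2.511 ppm.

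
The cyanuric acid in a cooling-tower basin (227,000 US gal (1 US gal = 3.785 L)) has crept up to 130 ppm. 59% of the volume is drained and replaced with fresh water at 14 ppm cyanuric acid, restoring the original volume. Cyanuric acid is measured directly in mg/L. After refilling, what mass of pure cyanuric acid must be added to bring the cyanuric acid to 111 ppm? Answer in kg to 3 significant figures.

42.5 kg

Volume: 227,000 US gal × 3.785 L/gal = 859,195 L.
After draining 59% and refilling: 130 × 0.41 + 14 × 0.59 = 61.56 ppm.
Deficit to target: 111 − 61.56 = 49.44 mg/L.
Mass: 49.44 mg/L × 859,195 L = 42,480 g cyanuric acid.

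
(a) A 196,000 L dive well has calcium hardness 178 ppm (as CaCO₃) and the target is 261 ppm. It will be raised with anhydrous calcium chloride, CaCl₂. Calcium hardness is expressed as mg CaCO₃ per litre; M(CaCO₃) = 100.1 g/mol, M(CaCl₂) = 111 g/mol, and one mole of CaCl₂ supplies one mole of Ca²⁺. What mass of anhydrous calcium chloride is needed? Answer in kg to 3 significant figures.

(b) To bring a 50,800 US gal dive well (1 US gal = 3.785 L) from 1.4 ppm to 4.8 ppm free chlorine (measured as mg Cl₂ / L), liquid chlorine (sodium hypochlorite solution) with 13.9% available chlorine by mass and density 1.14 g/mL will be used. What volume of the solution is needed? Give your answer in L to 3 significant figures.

(a) 18.0 kg; (b) 4.13 L

(a) Hardness to add: (261 − 178) = 83 mg/L as CaCO₃ × 196,000 L = 16,270 g as CaCO₃.
(a) Moles of Ca²⁺ (1 mol Ca²⁺ ≡ 1 mol CaCO₃): 16,270 / 100.1 g/mol = 162.5 mol.
(a) Mass of CaCl₂: 162.5 × 111 = 18,040 g.

(b) Volume: 50,800 US gal × 3.785 L/gal = 192,278 L.
(b) Chlorine deficit: 4.8 − 1.4 = 3.4 ppm = 3.4 mg/L as Cl₂.
(b) Cl₂ equivalent needed: 3.4 mg/L × 192,278 L = 653,700 mg = 653.7 g.
(b) Product at 13.9% available chlorine: 653.7 / 0.139 = 4703 g.
(b) Volume at density 1.14 g/mL: 4703 g ÷ 1.14 g/mL = 4126 mL.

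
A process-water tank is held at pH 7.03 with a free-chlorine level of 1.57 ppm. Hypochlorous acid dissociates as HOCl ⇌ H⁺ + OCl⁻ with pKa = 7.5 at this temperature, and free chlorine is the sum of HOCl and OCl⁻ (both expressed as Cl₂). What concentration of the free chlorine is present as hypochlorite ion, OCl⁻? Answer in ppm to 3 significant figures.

[OCl⁻]/[HOCl] = 10^(pH − pKa) = 10^(7.03 − 7.5) = 10^-0.47 = 0.3388.
Fraction as HOCl = 1 / (1 + 0.3388) = 0.7469.
OCl⁻ = (1 − 0.7469) × 1.57 ppm = 0.3973 ppm.

0.397 ppm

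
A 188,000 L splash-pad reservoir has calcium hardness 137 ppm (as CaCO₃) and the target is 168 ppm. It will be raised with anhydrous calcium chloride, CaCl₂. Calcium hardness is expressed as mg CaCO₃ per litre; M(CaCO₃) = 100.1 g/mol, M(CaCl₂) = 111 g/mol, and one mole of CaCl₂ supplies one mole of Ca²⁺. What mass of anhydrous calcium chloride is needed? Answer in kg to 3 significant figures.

6.46 kg

Hardness to add: (168 − 137) = 31 mg/L as CaCO₃ × 188,000 L = 5828 g as CaCO₃.
Moles of Ca²⁺ (1 mol Ca²⁺ ≡ 1 mol CaCO₃): 5828 / 100.1 g/mol = 58.22 mol.
Mass of CaCl₂: 58.22 × 111 = 6463 g.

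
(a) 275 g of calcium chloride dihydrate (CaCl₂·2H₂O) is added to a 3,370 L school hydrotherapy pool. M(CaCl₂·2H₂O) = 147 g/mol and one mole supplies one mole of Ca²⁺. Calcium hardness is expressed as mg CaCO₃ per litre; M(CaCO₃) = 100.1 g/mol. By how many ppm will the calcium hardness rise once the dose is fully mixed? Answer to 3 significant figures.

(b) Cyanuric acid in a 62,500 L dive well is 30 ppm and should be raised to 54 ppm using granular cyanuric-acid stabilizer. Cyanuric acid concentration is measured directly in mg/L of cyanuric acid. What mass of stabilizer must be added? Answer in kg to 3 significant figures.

(a) 55.6 ppm; (b) 1.50 kg

(a) Moles of Ca²⁺: 275 g ÷ 147 g/mol = 1.871 mol.
(a) As CaCO₃: 1.871 mol × 100.1 g/mol = 187.3 g.
(a) Rise: 187.3 g / 3,370 L × 1000 = 55.57 mg/L.

(b) CYA to add: (54 − 30) = 24 mg/L × 62,500 L = 1500 g cyanuric acid.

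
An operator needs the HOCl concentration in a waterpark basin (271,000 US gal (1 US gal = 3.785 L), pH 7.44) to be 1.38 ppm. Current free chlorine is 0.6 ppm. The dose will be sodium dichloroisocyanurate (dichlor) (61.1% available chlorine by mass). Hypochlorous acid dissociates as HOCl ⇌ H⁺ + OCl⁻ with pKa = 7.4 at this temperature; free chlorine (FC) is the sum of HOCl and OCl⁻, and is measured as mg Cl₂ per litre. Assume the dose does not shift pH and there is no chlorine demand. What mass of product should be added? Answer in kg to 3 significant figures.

Volume: 271,000 US gal × 3.785 L/gal = 1,025,735 L.
[OCl⁻]/[HOCl] = 10^(pH − pKa) = 10^(7.44 − 7.4) = 1.096; fraction as HOCl = 1/(1 + 1.096) = 0.477.
Free chlorine required for 1.38 ppm HOCl: 1.38 / 0.477 = 2.893 ppm.
FC to add: 2.893 − 0.6 = 2.293 mg/L as Cl₂.
Cl₂ equivalent: 2.293 mg/L × 1,025,735 L = 2352 g.
Product at 61.1% available Cl: 2352 / 0.611 = 3850 g.

3.85 kg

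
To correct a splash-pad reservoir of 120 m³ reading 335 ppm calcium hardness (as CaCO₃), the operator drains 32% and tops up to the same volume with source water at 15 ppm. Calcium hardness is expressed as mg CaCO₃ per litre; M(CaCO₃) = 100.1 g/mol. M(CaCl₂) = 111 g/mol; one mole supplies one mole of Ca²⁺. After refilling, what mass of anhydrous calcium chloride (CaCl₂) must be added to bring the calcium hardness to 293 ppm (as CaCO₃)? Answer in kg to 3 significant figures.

8.04 kg

Volume: 120 m³ = 120,000 L.
After draining 32% and refilling: 335 × 0.68 + 15 × 0.32 = 232.6 ppm.
Deficit to target: 293 − 232.6 = 60.4 mg/L.
As CaCO₃: 60.4 mg/L × 120,000 L = 7248 g; ÷ 100.1 = 72.41 mol Ca²⁺.
Mass: 72.41 × 111 = 8037 g.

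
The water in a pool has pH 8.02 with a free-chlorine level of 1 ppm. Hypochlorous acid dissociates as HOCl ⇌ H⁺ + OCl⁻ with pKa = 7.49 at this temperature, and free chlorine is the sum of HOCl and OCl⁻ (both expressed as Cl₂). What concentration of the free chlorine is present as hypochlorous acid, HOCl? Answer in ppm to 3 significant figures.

0.228 ppm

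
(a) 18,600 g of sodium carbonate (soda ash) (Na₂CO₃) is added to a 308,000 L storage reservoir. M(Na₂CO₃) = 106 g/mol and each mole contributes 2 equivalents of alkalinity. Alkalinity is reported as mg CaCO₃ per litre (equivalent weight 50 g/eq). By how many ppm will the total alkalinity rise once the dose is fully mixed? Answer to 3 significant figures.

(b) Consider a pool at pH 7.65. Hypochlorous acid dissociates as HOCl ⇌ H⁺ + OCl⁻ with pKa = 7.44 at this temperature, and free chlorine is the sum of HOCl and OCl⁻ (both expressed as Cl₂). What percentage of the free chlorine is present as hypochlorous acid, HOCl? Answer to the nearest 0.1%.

(a) Moles of Na₂CO₃: 18,600 g ÷ 106 g/mol = 175.5 mol → 350.9 eq of alkalinity.
(a) As CaCO₃: 350.9 eq × 50 g/eq = 17,550 g.
(a) Rise: 17,550 g / 308,000 L × 1000 = 56.97 mg/L.

(b) [OCl⁻]/[HOCl] = 10^(pH − pKa) = 10^(7.65 − 7.44) = 10^0.21 = 1.622.
(b) Fraction as HOCl = 1 / (1 + 1.622) = 0.3814.

(a) 57.0 ppm; (b) 38.1%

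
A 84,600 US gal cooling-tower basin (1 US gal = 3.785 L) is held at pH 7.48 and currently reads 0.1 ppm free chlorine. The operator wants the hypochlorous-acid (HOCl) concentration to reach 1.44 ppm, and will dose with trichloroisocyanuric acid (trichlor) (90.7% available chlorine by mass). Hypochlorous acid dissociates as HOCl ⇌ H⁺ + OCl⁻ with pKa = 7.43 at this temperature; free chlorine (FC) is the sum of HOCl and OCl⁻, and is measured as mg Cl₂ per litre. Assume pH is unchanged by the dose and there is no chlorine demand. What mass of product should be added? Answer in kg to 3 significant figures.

1.04 kg

Volume: 84,600 US gal × 3.785 L/gal = 320,211 L.
[OCl⁻]/[HOCl] = 10^(pH − pKa) = 10^(7.48 − 7.43) = 1.122; fraction as HOCl = 1/(1 + 1.122) = 0.4712.
Free chlorine required for 1.44 ppm HOCl: 1.44 / 0.4712 = 3.056 ppm.
FC to add: 3.056 − 0.1 = 2.956 mg/L as Cl₂.
Cl₂ equivalent: 2.956 mg/L × 320,211 L = 946.4 g.
Product at 90.7% available Cl: 946.4 / 0.907 = 1043 g.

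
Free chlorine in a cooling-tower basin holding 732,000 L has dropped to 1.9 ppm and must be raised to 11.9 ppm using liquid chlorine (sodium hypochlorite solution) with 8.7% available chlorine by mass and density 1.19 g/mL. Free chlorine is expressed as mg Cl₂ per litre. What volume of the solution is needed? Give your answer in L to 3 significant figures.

Chlorine deficit: 11.9 − 1.9 = 10 ppm = 10 mg/L as Cl₂.
Cl₂ equivalent needed: 10 mg/L × 732,000 L = 7,320,000 mg = 7320 g.
Product at 8.7% available chlorine: 7320 / 0.087 = 84,140 g.
Volume at density 1.19 g/mL: 84,140 g ÷ 1.19 g/mL = 70,700 mL.

70.7 L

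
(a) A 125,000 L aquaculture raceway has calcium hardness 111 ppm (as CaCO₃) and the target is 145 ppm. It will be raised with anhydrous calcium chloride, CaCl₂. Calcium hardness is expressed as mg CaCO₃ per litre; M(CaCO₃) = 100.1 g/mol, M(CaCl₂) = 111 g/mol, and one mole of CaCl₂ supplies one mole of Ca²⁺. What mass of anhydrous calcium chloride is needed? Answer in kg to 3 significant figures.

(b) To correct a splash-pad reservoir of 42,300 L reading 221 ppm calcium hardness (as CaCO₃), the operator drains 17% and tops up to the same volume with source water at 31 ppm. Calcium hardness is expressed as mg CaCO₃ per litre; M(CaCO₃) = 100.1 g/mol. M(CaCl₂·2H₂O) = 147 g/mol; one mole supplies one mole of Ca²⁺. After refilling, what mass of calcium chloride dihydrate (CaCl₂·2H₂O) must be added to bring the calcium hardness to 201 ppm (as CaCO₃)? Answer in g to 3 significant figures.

(a) 4.71 kg; (b) 764 g

(a) Hardness to add: (145 − 111) = 34 mg/L as CaCO₃ × 125,000 L = 4250 g as CaCO₃.
(a) Moles of Ca²⁺ (1 mol Ca²⁺ ≡ 1 mol CaCO₃): 4250 / 100.1 g/mol = 42.46 mol.
(a) Mass of CaCl₂: 42.46 × 111 = 4713 g.

(b) After draining 17% and refilling: 221 × 0.83 + 31 × 0.17 = 188.7 ppm.
(b) Deficit to target: 201 − 188.7 = 12.3 mg/L.
(b) As CaCO₃: 12.3 mg/L × 42,300 L = 520.3 g; ÷ 100.1 = 5.198 mol Ca²⁺.
(b) Mass: 5.198 × 147 = 764.1 g.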